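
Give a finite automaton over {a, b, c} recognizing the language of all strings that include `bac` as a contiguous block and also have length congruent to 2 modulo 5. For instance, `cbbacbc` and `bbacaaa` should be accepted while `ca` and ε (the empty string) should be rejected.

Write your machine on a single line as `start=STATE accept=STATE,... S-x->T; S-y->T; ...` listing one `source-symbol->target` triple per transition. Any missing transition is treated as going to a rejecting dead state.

Run two small machines in parallel and take their product. The first has 4 states tracking whether and how much of `bac` has been seen; the second has 5 states tracking the input length modulo 5. A product state is a pair (one from each), accepting exactly when both do.
With 20 states:
          a    b    c  
>  q0     q1   q2   q1 
   q1     q3   q4   q3 
   q2     q5   q4   q3 
   q3     q6   q7   q6 
   q4     q8   q7   q6 
   q5     q6   q7   q9 
   q6    q10  q11  q10 
   q7    q12  q11  q10 
   q8    q10  q11  q13 
   q9    q13  q13  q13 
   q10    q0  q14   q0 
   q11   q15  q14   q0 
   q12    q0  q14  q16 
   q13   q16  q16  q16 
   q14   q17   q2   q1 
   q15    q1   q2  q18 
   q16   q18  q18  q18 
   q17    q3   q4  q19 
   q18   q19  q19  q19 
 * q19    q9   q9   q9 
(> = start, * = accepting)

start=q0; accept=q19; q0-a->q1; q0-b->q2; q0-c->q1; q1-a->q3; q1-b->q4; q1-c->q3; q2-a->q5; q2-b->q4; q2-c->q3; q3-a->q6; q3-b->q7; q3-c->q6; q4-a->q8; q4-b->q7; q4-c->q6; q5-a->q6; q5-b->q7; q5-c->q9; q6-a->q10; q6-b->q11; q6-c->q10; q7-a->q12; q7-b->q11; q7-c->q10; q8-a->q10; q8-b->q11; q8-c->q13; q9-a->q13; q9-b->q13; q9-c->q13; q10-a->q0; q10-b->q14; q10-c->q0; q11-a->q15; q11-b->q14; q11-c->q0; q12-a->q0; q12-b->q14; q12-c->q16; q13-a->q16; q13-b->q16; q13-c->q16; q14-a->q17; q14-b->q2; q14-c->q1; q15-a->q1; q15-b->q2; q15-c->q18; q16-a->q18; q16-b->q18; q16-c->q18; q17-a->q3; q17-b->q4; q17-c->q19; q18-a->q19; q18-b->q19; q18-c->q19; q19-a->q9; q19-b->q9; q19-c->q9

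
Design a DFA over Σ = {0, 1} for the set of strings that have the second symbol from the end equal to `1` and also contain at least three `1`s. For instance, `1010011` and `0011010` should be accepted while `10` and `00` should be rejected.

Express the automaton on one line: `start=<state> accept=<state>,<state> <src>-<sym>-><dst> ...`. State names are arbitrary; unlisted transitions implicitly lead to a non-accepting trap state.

start=q0 accept=q4,q6 q0-0->q0 q0-1->q1 q1-0->q1 q1-1->q2 q2-0->q3 q2-1->q4 q3-0->q3 q3-1->q5 q4-0->q6 q4-1->q4 q5-0->q6 q5-1->q4 q6-0->q3 q6-1->q5

Build one automaton per condition and run them in lockstep. One (7 states) tracks the last 2 symbols read; the other (5 states) tracks the count of `1`s, saturating at 4. Each combined state is a pair, one component from each; accept when both components accept. After merging equivalent states the machine shrinks.
With 7 states:
        0   1  
>  q0   q0  q1 
   q1   q1  q2 
   q2   q3  q4 
   q3   q3  q5 
 * q4   q6  q4 
   q5   q6  q4 
 * q6   q3  q5 
(> = start, * = accepting)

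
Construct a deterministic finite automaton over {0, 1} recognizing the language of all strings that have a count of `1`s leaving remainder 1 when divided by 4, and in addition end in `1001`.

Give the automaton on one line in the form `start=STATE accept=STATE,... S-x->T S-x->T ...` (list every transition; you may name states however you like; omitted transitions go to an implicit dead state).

Run two small machines in parallel and take their product. One (4 states) tracks the count of `1`s modulo 4; the other (5 states) tracks how much of the suffix `1001` has currently been matched. Each combined state is a pair, one component from each; accept when both components accept.
A 20-state machine:
          0    1  
>  S0     S0   S1 
   S1     S2   S3 
   S2     S4   S3 
   S3     S5   S6 
   S4     S7   S8 
   S5     S9   S6 
   S6    S10  S11 
   S7     S7   S3 
   S8     S5   S6 
   S9    S12  S13 
   S10   S14  S11 
   S11   S15   S1 
   S12   S12   S6 
   S13   S10  S11 
   S14   S16  S17 
   S15   S18   S1 
   S16   S16  S11 
   S17   S15   S1 
   S18    S0  S19 
 * S19    S2   S3 
(> = start, * = accepting)

start=S0 accept=S19 S0-0->S0 S0-1->S1 S1-0->S2 S1-1->S3 S2-0->S4 S2-1->S3 S3-0->S5 S3-1->S6 S4-0->S7 S4-1->S8 S5-0->S9 S5-1->S6 S6-0->S10 S6-1->S11 S7-0->S7 S7-1->S3 S8-0->S5 S8-1->S6 S9-0->S12 S9-1->S13 S10-0->S14 S10-1->S11 S11-0->S15 S11-1->S1 S12-0->S12 S12-1->S6 S13-0->S10 S13-1->S11 S14-0->S16 S14-1->S17 S15-0->S18 S15-1->S1 S16-0->S16 S16-1->S11 S17-0->S15 S17-1->S1 S18-0->S0 S18-1->S19 S19-0->S2 S19-1->S3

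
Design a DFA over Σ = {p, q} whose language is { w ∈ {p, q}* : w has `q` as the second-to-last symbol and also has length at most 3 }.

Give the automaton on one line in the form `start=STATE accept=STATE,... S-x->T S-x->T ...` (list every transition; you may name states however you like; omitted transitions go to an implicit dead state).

Run two small machines in parallel and take their product. One (7 states) tracks the last 2 symbols read; the other (5 states) tracks the input length, saturating at 4. Each combined state is a pair, one component from each; accept when both components accept.
A 15-state machine:
       p  q 
>  A   B  C 
   B   D  E 
   C   F  G 
   D   H  I 
   E   J  K 
 * F   H  I 
 * G   J  K 
   H   L  M 
   I   N  O 
 * J   L  M 
 * K   N  O 
   L   L  M 
   M   N  O 
   N   L  M 
   O   N  O 
(> = start, * = accepting)

start=A accept=F,G,J,K A-p->B A-q->C B-p->D B-q->E C-p->F C-q->G D-p->H D-q->I E-p->J E-q->K F-p->H F-q->I G-p->J G-q->K H-p->L H-q->M I-p->N I-q->O J-p->L J-q->M K-p->N K-q->O L-p->L L-q->M M-p->N M-q->O N-p->L N-q->M O-p->N O-q->O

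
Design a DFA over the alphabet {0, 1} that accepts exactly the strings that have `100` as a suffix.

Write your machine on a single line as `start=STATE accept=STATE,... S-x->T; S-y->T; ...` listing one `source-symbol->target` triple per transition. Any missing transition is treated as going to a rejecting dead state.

Remember how much of `100` the current input suffix matches. State A means no match yet; B means the last symbol is `1`; C means the last 2 symbols are `10`; D means the last 3 symbols are `100`. Only D accepts. On a mismatch, fall back to the longest proper suffix that is still a prefix of `100`.
A 4-state machine:
       0  1 
>  A   A  B 
   B   C  B 
   C   D  B 
 * D   A  B 
(> = start, * = accepting)

start=A; accept=D; A-0->A; A-1->B; B-0->C; B-1->B; C-0->D; C-1->B; D-0->A; D-1->B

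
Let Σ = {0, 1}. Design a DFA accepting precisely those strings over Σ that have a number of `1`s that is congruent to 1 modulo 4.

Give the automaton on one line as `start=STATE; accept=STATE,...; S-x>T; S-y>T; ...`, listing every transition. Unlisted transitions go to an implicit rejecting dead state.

The only thing that matters is how many `1`s have appeared, reduced mod 4. Use one state per residue: q0 for 0, …, q3 for 3. Reading `1` moves to the next residue; anything else stays put. q1 is accepting.
With 4 states:
        0   1  
>  q0   q0  q1 
 * q1   q1  q2 
   q2   q2  q3 
   q3   q3  q0 
(> = start, * = accepting)

start=q0; accept=q1; q0-0>q0; q0-1>q1; q1-0>q1; q1-1>q2; q2-0>q2; q2-1>q3; q3-0>q3; q3-1>q0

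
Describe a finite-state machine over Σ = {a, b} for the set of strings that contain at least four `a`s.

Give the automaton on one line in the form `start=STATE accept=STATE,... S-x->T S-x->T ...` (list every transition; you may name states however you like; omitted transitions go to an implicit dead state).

start=S0 accept=S4,S5 S0-a->S1 S0-b->S0 S1-a->S2 S1-b->S1 S2-a->S3 S2-b->S2 S3-a->S4 S3-b->S3 S4-a->S5 S4-b->S4 S5-a->S5 S5-b->S5

Count `a`s, saturating at 5: states S0 through S4 mean 0 through 4 `a`s seen; S5 means more than 4. Each `a` increments (capped at S5); other symbols loop. Accept from {S4, S5}.
6 states suffice.
        a   b  
>  S0   S1  S0 
   S1   S2  S1 
   S2   S3  S2 
   S3   S4  S3 
 * S4   S5  S4 
 * S5   S5  S5 
(> = start, * = accepting)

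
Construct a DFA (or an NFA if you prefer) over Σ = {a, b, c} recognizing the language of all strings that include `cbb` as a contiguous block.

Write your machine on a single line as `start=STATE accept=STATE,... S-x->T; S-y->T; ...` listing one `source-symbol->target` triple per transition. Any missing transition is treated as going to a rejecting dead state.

Track how much of `cbb` has been matched so far: state q0 is no progress, q3 is the absorbing accept state reached once `cbb` has occurred. Intermediate states record partial matches; on a mismatch, fall back to the longest reusable overlap.
4 states suffice.
        a   b   c  
>  q0   q0  q0  q1 
   q1   q0  q2  q1 
   q2   q0  q3  q1 
 * q3   q3  q3  q3 
(> = start, * = accepting)

start=q0; accept=q3; q0-a->q0; q0-b->q0; q0-c->q1; q1-a->q0; q1-b->q2; q1-c->q1; q2-a->q0; q2-b->q3; q2-c->q1; q3-a->q3; q3-b->q3; q3-c->q3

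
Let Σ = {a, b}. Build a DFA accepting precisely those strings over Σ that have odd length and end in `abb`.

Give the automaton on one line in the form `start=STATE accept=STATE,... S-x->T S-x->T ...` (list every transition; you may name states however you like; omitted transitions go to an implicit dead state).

Run two small machines in parallel and take their product. One (2 states) tracks the input length modulo 2; the other (4 states) tracks how much of the suffix `abb` has currently been matched. Each combined state is a pair, one component from each; accept when both components accept. Equivalent product states are then merged.
5 states suffice.
        a   b  
>  S0   S1  S2 
   S1   S0  S3 
   S2   S0  S0 
   S3   S1  S4 
 * S4   S0  S0 
(> = start, * = accepting)

start=S0 accept=S4 S0-a->S1 S0-b->S2 S1-a->S0 S1-b->S3 S2-a->S0 S2-b->S0 S3-a->S1 S3-b->S4 S4-a->S0 S4-b->S0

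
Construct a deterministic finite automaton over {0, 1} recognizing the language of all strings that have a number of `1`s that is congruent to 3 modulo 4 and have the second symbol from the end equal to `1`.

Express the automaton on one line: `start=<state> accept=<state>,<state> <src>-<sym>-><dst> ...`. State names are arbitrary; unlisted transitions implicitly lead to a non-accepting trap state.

start=s0 accept=s10,s13 s0-0->s1 s0-1->s2 s1-0->s3 s1-1->s4 s2-0->s5 s2-1->s6 s3-0->s3 s3-1->s4 s4-0->s5 s4-1->s6 s5-0->s7 s5-1->s8 s6-0->s9 s6-1->s10 s7-0->s7 s7-1->s8 s8-0->s9 s8-1->s10 s9-0->s11 s9-1->s12 s10-0->s13 s10-1->s14 s11-0->s11 s11-1->s12 s12-0->s13 s12-1->s14 s13-0->s15 s13-1->s16 s14-0->s17 s14-1->s18 s15-0->s15 s15-1->s16 s16-0->s17 s16-1->s18 s17-0->s3 s17-1->s4 s18-0->s5 s18-1->s6

Build one automaton per condition and run them in lockstep. The first has 4 states tracking the count of `1`s modulo 4; the second has 7 states tracking the last 2 symbols read. A product state is a pair (one from each), accepting exactly when both do.
19 states suffice.
          0    1  
>  s0     s1   s2 
   s1     s3   s4 
   s2     s5   s6 
   s3     s3   s4 
   s4     s5   s6 
   s5     s7   s8 
   s6     s9  s10 
   s7     s7   s8 
   s8     s9  s10 
   s9    s11  s12 
 * s10   s13  s14 
   s11   s11  s12 
   s12   s13  s14 
 * s13   s15  s16 
   s14   s17  s18 
   s15   s15  s16 
   s16   s17  s18 
   s17    s3   s4 
   s18    s5   s6 
(> = start, * = accepting)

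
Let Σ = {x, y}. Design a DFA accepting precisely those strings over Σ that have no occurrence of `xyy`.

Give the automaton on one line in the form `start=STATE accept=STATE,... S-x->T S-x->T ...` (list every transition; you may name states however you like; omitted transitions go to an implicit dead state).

start=S0 accept=S0,S1,S2 S0-x->S1 S0-y->S0 S1-x->S1 S1-y->S2 S2-x->S1 S2-y->S3 S3-x->S3 S3-y->S3

Track partial matches of the forbidden pattern `xyy`. State S3 is a dead state reached once `xyy` has occurred; every other state accepts. S0 means no part of `xyy` is currently matched.
4 states suffice.
        x   y  
>* S0   S1  S0 
 * S1   S1  S2 
 * S2   S1  S3 
   S3   S3  S3 
(> = start, * = accepting)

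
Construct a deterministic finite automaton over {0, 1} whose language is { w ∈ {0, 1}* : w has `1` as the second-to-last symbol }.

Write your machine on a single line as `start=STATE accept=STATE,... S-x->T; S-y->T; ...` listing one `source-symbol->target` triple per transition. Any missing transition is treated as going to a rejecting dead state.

start=A; accept=F,G; A-0->B; A-1->C; B-0->D; B-1->E; C-0->F; C-1->G; D-0->D; D-1->E; E-0->F; E-1->G; F-0->D; F-1->E; G-0->F; G-1->G

A DFA must remember the last 2 symbols (since which symbol is second-to-last isn't known until the input ends). Use one state per possible window of the last ≤2 symbols; accept from those whose window starts with `1`.
7 states suffice.
       0  1 
>  A   B  C 
   B   D  E 
   C   F  G 
   D   D  E 
   E   F  G 
 * F   D  E 
 * G   F  G 
(> = start, * = accepting)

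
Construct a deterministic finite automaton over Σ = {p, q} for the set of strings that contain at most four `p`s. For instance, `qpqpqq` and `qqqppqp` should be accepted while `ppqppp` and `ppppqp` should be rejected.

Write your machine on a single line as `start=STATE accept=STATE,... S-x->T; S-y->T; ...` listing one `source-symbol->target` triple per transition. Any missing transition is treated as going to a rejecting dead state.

Count `p`s, saturating at 5: states S0 through S4 mean 0 through 4 `p`s seen; S5 means more than 4. Each `p` increments (capped at S5); other symbols loop. Accept from {S0, S1, S2, S3, S4}.
6 states suffice.
        p   q  
>* S0   S1  S0 
 * S1   S2  S1 
 * S2   S3  S2 
 * S3   S4  S3 
 * S4   S5  S4 
   S5   S5  S5 
(> = start, * = accepting)

start=S0; accept=S0,S1,S2,S3,S4; S0-p->S1; S0-q->S0; S1-p->S2; S1-q->S1; S2-p->S3; S2-q->S2; S3-p->S4; S3-q->S3; S4-p->S5; S4-q->S4; S5-p->S5; S5-q->S5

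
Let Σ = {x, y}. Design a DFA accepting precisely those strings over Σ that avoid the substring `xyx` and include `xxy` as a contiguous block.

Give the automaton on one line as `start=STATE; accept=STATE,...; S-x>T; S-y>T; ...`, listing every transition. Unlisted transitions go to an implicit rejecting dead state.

start=A; accept=E,H,K; A-x>B; A-y>A; B-x>C; B-y>D; C-x>C; C-y>E; D-x>F; D-y>A; E-x>G; E-y>H; F-x>I; F-y>J; G-x>G; G-y>G; H-x>K; H-y>H; I-x>I; I-y>G; J-x>F; J-y>J; K-x>K; K-y>E

Build one automaton per condition and run them in lockstep. The first has 4 states tracking partial matches of the forbidden pattern `xyx`; the second has 4 states tracking whether and how much of `xxy` has been seen. A product state is a pair (one from each), accepting exactly when both do.
       x  y 
>  A   B  A 
   B   C  D 
   C   C  E 
   D   F  A 
 * E   G  H 
   F   I  J 
   G   G  G 
 * H   K  H 
   I   I  G 
   J   F  J 
 * K   K  E 
(> = start, * = accepting)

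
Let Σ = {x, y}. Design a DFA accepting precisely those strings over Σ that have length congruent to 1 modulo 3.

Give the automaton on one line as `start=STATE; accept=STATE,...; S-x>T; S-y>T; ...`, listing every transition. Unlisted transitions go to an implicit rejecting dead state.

start=s0; accept=s1; s0-x>s1; s0-y>s1; s1-x>s2; s1-y>s2; s2-x>s0; s2-y>s0

Count input length modulo 3: every symbol advances one step around the cycle s0 → s1 → s2 → s0. Accept at s1.
3 states suffice.
        x   y  
>  s0   s1  s1 
 * s1   s2  s2 
   s2   s0  s0 
(> = start, * = accepting)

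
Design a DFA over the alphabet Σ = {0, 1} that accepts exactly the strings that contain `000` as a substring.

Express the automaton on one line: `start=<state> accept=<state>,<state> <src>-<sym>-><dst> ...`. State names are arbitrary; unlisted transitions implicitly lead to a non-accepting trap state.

start=q0 accept=q3 q0-0->q1 q0-1->q0 q1-0->q2 q1-1->q0 q2-0->q3 q2-1->q0 q3-0->q3 q3-1->q3

Track how much of `000` has been matched so far: state q0 is no progress, q3 is the absorbing accept state reached once `000` has occurred. Intermediate states record partial matches; on a mismatch, fall back to the longest reusable overlap.
A 4-state machine:
        0   1  
>  q0   q1  q0 
   q1   q2  q0 
   q2   q3  q0 
 * q3   q3  q3 
(> = start, * = accepting)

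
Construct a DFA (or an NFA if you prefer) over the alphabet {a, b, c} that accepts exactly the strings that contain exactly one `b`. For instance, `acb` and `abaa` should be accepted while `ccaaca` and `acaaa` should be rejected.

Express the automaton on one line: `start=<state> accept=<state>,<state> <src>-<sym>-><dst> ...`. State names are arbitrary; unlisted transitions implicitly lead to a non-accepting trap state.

Count `b`s, saturating at 2: state S0 means no `b` yet, S1 means one `b` seen, S2 means more than one. Each `b` increments (capped at S2); other symbols loop. Accept from {S1}.
        a   b   c  
>  S0   S0  S1  S0 
 * S1   S1  S2  S1 
   S2   S2  S2  S2 
(> = start, * = accepting)

start=S0 accept=S1 S0-a->S0 S0-b->S1 S0-c->S0 S1-a->S1 S1-b->S2 S1-c->S1 S2-a->S2 S2-b->S2 S2-c->S2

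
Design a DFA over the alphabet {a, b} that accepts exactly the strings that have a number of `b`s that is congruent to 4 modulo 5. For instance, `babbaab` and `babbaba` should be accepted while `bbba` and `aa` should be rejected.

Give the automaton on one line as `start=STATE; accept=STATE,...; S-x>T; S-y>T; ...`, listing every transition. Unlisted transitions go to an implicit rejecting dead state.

start=q0; accept=q4; q0-a>q0; q0-b>q1; q1-a>q1; q1-b>q2; q2-a>q2; q2-b>q3; q3-a>q3; q3-b>q4; q4-a>q4; q4-b>q0

Keep the running count of `b`s modulo 5: each `b` advances along the cycle q0 → q1 → q2 → q3 → q4 → q0 while other symbols loop. Accept at q4.
A 5-state machine:
        a   b  
>  q0   q0  q1 
   q1   q1  q2 
   q2   q2  q3 
   q3   q3  q4 
 * q4   q4  q0 
(> = start, * = accepting)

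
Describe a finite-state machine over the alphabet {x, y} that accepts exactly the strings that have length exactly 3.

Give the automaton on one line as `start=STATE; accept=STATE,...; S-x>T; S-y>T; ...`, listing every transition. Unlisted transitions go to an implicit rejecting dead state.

We only need to distinguish lengths 0, 1, …, 3, and '>3'. Chain S0 → S1 → S2 → S3 → S4 on every symbol, with S4 looping. Accepting states: {S3}.
With 5 states:
        x   y  
>  S0   S1  S1 
   S1   S2  S2 
   S2   S3  S3 
 * S3   S4  S4 
   S4   S4  S4 
(> = start, * = accepting)

start=S0; accept=S3; S0-x>S1; S0-y>S1; S1-x>S2; S1-y>S2; S2-x>S3; S2-y>S3; S3-x>S4; S3-y>S4; S4-x>S4; S4-y>S4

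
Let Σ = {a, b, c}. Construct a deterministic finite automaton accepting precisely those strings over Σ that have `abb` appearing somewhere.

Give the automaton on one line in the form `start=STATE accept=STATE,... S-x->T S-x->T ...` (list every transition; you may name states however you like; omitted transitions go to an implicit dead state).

Track how much of `abb` has been matched so far: state s0 is no progress, s3 is the absorbing accept state reached once `abb` has occurred. Intermediate states record partial matches; on a mismatch, fall back to the longest reusable overlap.
A 4-state machine:
        a   b   c  
>  s0   s1  s0  s0 
   s1   s1  s2  s0 
   s2   s1  s3  s0 
 * s3   s3  s3  s3 
(> = start, * = accepting)

start=s0 accept=s3 s0-a->s1 s0-b->s0 s0-c->s0 s1-a->s1 s1-b->s2 s1-c->s0 s2-a->s1 s2-b->s3 s2-c->s0 s3-a->s3 s3-b->s3 s3-c->s3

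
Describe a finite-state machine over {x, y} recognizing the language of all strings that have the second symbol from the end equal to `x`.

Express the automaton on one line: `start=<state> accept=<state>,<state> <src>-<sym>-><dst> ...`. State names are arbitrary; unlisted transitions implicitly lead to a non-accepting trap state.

Because acceptance depends on a position counted from the end, the machine has to buffer the most recent 2 symbols. Make each state the string of the last up-to-2 symbols read; on input `x` shift the window left and append `x`. Accept when the buffered window has length 2 and begins with `x`.
        x   y  
>  q0   q1  q2 
   q1   q3  q4 
   q2   q5  q6 
 * q3   q3  q4 
 * q4   q5  q6 
   q5   q3  q4 
   q6   q5  q6 
(> = start, * = accepting)

start=q0 accept=q3,q4 q0-x->q1 q0-y->q2 q1-x->q3 q1-y->q4 q2-x->q5 q2-y->q6 q3-x->q3 q3-y->q4 q4-x->q5 q4-y->q6 q5-x->q3 q5-y->q4 q6-x->q5 q6-y->q6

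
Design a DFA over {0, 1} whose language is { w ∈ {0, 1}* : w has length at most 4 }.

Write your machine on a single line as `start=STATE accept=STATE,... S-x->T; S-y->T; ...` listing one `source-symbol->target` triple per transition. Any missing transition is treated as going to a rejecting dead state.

start=A; accept=A,B,C,D,E; A-0->B; A-1->B; B-0->C; B-1->C; C-0->D; C-1->D; D-0->E; D-1->E; E-0->F; E-1->F; F-0->F; F-1->F

Count input length up to 5: every symbol moves from A toward F, which means 'more than 4' and absorbs. Accept from {A, B, C, D, E}.
6 states suffice.
       0  1 
>* A   B  B 
 * B   C  C 
 * C   D  D 
 * D   E  E 
 * E   F  F 
   F   F  F 
(> = start, * = accepting)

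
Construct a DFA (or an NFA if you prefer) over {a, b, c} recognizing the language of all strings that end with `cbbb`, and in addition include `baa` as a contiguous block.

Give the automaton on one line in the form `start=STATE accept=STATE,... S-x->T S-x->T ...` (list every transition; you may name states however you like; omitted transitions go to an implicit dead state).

Handle the two conditions separately and then intersect. The first has 5 states tracking how much of the suffix `cbbb` has currently been matched; the second has 4 states tracking whether and how much of `baa` has been seen. A product state is a pair (one from each), accepting exactly when both do. Equivalent product states are then merged.
8 states suffice.
        a   b   c  
>  S0   S0  S1  S0 
   S1   S2  S1  S0 
   S2   S3  S1  S0 
   S3   S3  S3  S4 
   S4   S3  S5  S4 
   S5   S3  S6  S4 
   S6   S3  S7  S4 
 * S7   S3  S3  S4 
(> = start, * = accepting)

start=S0 accept=S7 S0-a->S0 S0-b->S1 S0-c->S0 S1-a->S2 S1-b->S1 S1-c->S0 S2-a->S3 S2-b->S1 S2-c->S0 S3-a->S3 S3-b->S3 S3-c->S4 S4-a->S3 S4-b->S5 S4-c->S4 S5-a->S3 S5-b->S6 S5-c->S4 S6-a->S3 S6-b->S7 S6-c->S4 S7-a->S3 S7-b->S3 S7-c->S4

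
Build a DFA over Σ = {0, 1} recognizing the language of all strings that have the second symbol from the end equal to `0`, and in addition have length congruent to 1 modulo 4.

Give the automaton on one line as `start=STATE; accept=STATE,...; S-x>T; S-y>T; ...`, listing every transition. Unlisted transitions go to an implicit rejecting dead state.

start=q0; accept=q15,q16; q0-0>q1; q0-1>q2; q1-0>q3; q1-1>q4; q2-0>q5; q2-1>q6; q3-0>q7; q3-1>q8; q4-0>q9; q4-1>q10; q5-0>q7; q5-1>q8; q6-0>q9; q6-1>q10; q7-0>q11; q7-1>q12; q8-0>q13; q8-1>q14; q9-0>q11; q9-1>q12; q10-0>q13; q10-1>q14; q11-0>q15; q11-1>q16; q12-0>q17; q12-1>q18; q13-0>q15; q13-1>q16; q14-0>q17; q14-1>q18; q15-0>q3; q15-1>q4; q16-0>q5; q16-1>q6; q17-0>q3; q17-1>q4; q18-0>q5; q18-1>q6

Run two small machines in parallel and take their product. The first has 7 states tracking the last 2 symbols read; the second has 4 states tracking the input length modulo 4. A product state is a pair (one from each), accepting exactly when both do.
19 states suffice.
          0    1  
>  q0     q1   q2 
   q1     q3   q4 
   q2     q5   q6 
   q3     q7   q8 
   q4     q9  q10 
   q5     q7   q8 
   q6     q9  q10 
   q7    q11  q12 
   q8    q13  q14 
   q9    q11  q12 
   q10   q13  q14 
   q11   q15  q16 
   q12   q17  q18 
   q13   q15  q16 
   q14   q17  q18 
 * q15    q3   q4 
 * q16    q5   q6 
   q17    q3   q4 
   q18    q5   q6 
(> = start, * = accepting)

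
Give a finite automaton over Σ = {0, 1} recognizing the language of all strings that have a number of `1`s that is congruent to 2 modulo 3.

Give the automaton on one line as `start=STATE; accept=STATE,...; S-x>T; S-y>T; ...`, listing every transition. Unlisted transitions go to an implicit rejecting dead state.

start=q0; accept=q2; q0-0>q0; q0-1>q1; q1-0>q1; q1-1>q2; q2-0>q2; q2-1>q0

Keep the running count of `1`s modulo 3: each `1` advances along the cycle q0 → q1 → q2 → q0 while other symbols loop. Accept at q2.
        0   1  
>  q0   q0  q1 
   q1   q1  q2 
 * q2   q2  q0 
(> = start, * = accepting)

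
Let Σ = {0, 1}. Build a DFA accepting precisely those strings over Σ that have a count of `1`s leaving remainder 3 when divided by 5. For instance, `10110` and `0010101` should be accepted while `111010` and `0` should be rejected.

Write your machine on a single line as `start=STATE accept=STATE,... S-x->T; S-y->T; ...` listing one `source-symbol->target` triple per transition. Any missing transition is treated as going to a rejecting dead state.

Keep the running count of `1`s modulo 5: each `1` advances along the cycle q0 → q1 → q2 → q3 → q4 → q0 while other symbols loop. Accept at q3.
With 5 states:
        0   1  
>  q0   q0  q1 
   q1   q1  q2 
   q2   q2  q3 
 * q3   q3  q4 
   q4   q4  q0 
(> = start, * = accepting)

start=q0; accept=q3; q0-0->q0; q0-1->q1; q1-0->q1; q1-1->q2; q2-0->q2; q2-1->q3; q3-0->q3; q3-1->q4; q4-0->q4; q4-1->q0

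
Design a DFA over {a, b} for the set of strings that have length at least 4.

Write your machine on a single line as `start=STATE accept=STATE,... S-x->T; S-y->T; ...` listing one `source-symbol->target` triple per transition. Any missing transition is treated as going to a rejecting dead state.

Count input length up to 5: every symbol moves from S0 toward S5, which means 'more than 4' and absorbs. Accept from {S4, S5}.
With 6 states:
        a   b  
>  S0   S1  S1 
   S1   S2  S2 
   S2   S3  S3 
   S3   S4  S4 
 * S4   S5  S5 
 * S5   S5  S5 
(> = start, * = accepting)

start=S0; accept=S4,S5; S0-a->S1; S0-b->S1; S1-a->S2; S1-b->S2; S2-a->S3; S2-b->S3; S3-a->S4; S3-b->S4; S4-a->S5; S4-b->S5; S5-a->S5; S5-b->S5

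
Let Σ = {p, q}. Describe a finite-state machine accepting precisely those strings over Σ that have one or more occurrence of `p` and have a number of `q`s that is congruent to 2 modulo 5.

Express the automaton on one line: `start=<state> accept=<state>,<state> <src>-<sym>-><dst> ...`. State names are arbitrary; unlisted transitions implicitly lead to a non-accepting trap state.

start=s0 accept=s5 s0-p->s1 s0-q->s2 s1-p->s1 s1-q->s3 s2-p->s3 s2-q->s4 s3-p->s3 s3-q->s5 s4-p->s5 s4-q->s6 s5-p->s5 s5-q->s7 s6-p->s7 s6-q->s8 s7-p->s7 s7-q->s9 s8-p->s9 s8-q->s0 s9-p->s9 s9-q->s1

Build one automaton per condition and run them in lockstep. One (3 states) tracks the count of `p`s, saturating at 2; the other (5 states) tracks the count of `q`s modulo 5. Each combined state is a pair, one component from each; accept when both components accept. Equivalent product states are then merged.
        p   q  
>  s0   s1  s2 
   s1   s1  s3 
   s2   s3  s4 
   s3   s3  s5 
   s4   s5  s6 
 * s5   s5  s7 
   s6   s7  s8 
   s7   s7  s9 
   s8   s9  s0 
   s9   s9  s1 
(> = start, * = accepting)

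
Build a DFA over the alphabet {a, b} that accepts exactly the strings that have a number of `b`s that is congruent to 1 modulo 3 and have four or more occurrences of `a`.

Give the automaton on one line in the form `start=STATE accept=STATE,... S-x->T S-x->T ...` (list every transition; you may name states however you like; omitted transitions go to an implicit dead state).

Run two small machines in parallel and take their product. One (3 states) tracks the count of `b`s modulo 3; the other (6 states) tracks the count of `a`s, saturating at 5. Each combined state is a pair, one component from each; accept when both components accept.
With 18 states:
          a    b  
>  s0     s1   s2 
   s1     s3   s4 
   s2     s4   s5 
   s3     s6   s7 
   s4     s7   s8 
   s5     s8   s0 
   s6     s9  s10 
   s7    s10  s11 
   s8    s11   s1 
   s9    s12  s13 
   s10   s13  s14 
   s11   s14   s3 
   s12   s12  s15 
 * s13   s15  s16 
   s14   s16   s6 
 * s15   s15  s17 
   s16   s17   s9 
   s17   s17  s12 
(> = start, * = accepting)

start=s0 accept=s13,s15 s0-a->s1 s0-b->s2 s1-a->s3 s1-b->s4 s2-a->s4 s2-b->s5 s3-a->s6 s3-b->s7 s4-a->s7 s4-b->s8 s5-a->s8 s5-b->s0 s6-a->s9 s6-b->s10 s7-a->s10 s7-b->s11 s8-a->s11 s8-b->s1 s9-a->s12 s9-b->s13 s10-a->s13 s10-b->s14 s11-a->s14 s11-b->s3 s12-a->s12 s12-b->s15 s13-a->s15 s13-b->s16 s14-a->s16 s14-b->s6 s15-a->s15 s15-b->s17 s16-a->s17 s16-b->s9 s17-a->s17 s17-b->s12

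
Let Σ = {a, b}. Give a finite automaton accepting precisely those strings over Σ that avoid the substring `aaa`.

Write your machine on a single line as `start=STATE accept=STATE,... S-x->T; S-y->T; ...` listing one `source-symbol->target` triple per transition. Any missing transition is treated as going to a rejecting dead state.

start=s0; accept=s0,s1,s2; s0-a->s1; s0-b->s0; s1-a->s2; s1-b->s0; s2-a->s3; s2-b->s0; s3-a->s3; s3-b->s3

Track partial matches of the forbidden pattern `aaa`. State s3 is a dead state reached once `aaa` has occurred; every other state accepts. s0 means no part of `aaa` is currently matched.
With 4 states:
        a   b  
>* s0   s1  s0 
 * s1   s2  s0 
 * s2   s3  s0 
   s3   s3  s3 
(> = start, * = accepting)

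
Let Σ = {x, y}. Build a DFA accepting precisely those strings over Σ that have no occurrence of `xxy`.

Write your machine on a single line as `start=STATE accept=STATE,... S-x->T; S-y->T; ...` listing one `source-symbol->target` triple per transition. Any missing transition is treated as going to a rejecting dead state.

start=q0; accept=q0,q1,q2; q0-x->q1; q0-y->q0; q1-x->q2; q1-y->q0; q2-x->q2; q2-y->q3; q3-x->q3; q3-y->q3

Track partial matches of the forbidden pattern `xxy`. State q3 is a dead state reached once `xxy` has occurred; every other state accepts. q0 means no part of `xxy` is currently matched.
With 4 states:
        x   y  
>* q0   q1  q0 
 * q1   q2  q0 
 * q2   q2  q3 
   q3   q3  q3 
(> = start, * = accepting)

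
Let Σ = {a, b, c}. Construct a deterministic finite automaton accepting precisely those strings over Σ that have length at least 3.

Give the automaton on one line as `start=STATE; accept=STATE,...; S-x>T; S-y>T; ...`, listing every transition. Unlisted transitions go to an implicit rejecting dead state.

Count input length up to 4: every symbol moves from q0 toward q4, which means 'more than 3' and absorbs. Accept from {q3, q4}.
        a   b   c  
>  q0   q1  q1  q1 
   q1   q2  q2  q2 
   q2   q3  q3  q3 
 * q3   q4  q4  q4 
 * q4   q4  q4  q4 
(> = start, * = accepting)

start=q0; accept=q3,q4; q0-a>q1; q0-b>q1; q0-c>q1; q1-a>q2; q1-b>q2; q1-c>q2; q2-a>q3; q2-b>q3; q2-c>q3; q3-a>q4; q3-b>q4; q3-c>q4; q4-a>q4; q4-b>q4; q4-c>q4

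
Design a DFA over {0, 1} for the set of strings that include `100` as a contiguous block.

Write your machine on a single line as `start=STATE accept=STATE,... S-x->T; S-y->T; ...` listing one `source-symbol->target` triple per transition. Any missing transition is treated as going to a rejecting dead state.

States q0..q2 record the length of the longest prefix of `100` that matches the current input suffix. Reaching q3 means `100` has been seen, and we stay there forever. Accept from q3.
4 states suffice.
        0   1  
>  q0   q0  q1 
   q1   q2  q1 
   q2   q3  q1 
 * q3   q3  q3 
(> = start, * = accepting)

start=q0; accept=q3; q0-0->q0; q0-1->q1; q1-0->q2; q1-1->q1; q2-0->q3; q2-1->q1; q3-0->q3; q3-1->q3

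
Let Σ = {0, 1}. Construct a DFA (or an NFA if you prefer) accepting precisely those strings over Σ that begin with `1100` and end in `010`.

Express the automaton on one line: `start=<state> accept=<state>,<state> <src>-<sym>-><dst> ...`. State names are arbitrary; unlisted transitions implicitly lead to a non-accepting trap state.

start=A accept=H A-0->B A-1->C B-0->B B-1->B C-0->B C-1->D D-0->E D-1->B E-0->F E-1->B F-0->F F-1->G G-0->H G-1->I H-0->F H-1->G I-0->F I-1->I

Run two small machines in parallel and take their product. One (6 states) tracks whether the input so far still matches the prefix `1100`; the other (4 states) tracks how much of the suffix `010` has currently been matched. Each combined state is a pair, one component from each; accept when both components accept. Minimizing collapses redundant product states.
9 states suffice.
       0  1 
>  A   B  C 
   B   B  B 
   C   B  D 
   D   E  B 
   E   F  B 
   F   F  G 
   G   H  I 
 * H   F  G 
   I   F  I 
(> = start, * = accepting)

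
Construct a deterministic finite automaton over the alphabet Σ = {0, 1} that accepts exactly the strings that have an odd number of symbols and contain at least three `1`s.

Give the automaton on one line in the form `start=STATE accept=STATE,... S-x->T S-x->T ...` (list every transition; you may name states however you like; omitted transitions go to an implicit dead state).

start=s0 accept=s6,s9 s0-0->s1 s0-1->s2 s1-0->s0 s1-1->s3 s2-0->s3 s2-1->s4 s3-0->s2 s3-1->s5 s4-0->s5 s4-1->s6 s5-0->s4 s5-1->s7 s6-0->s7 s6-1->s8 s7-0->s6 s7-1->s9 s8-0->s9 s8-1->s9 s9-0->s8 s9-1->s8

Build one automaton per condition and run them in lockstep. One (2 states) tracks the input length modulo 2; the other (5 states) tracks the count of `1`s, saturating at 4. Each combined state is a pair, one component from each; accept when both components accept.
A 10-state machine:
        0   1  
>  s0   s1  s2 
   s1   s0  s3 
   s2   s3  s4 
   s3   s2  s5 
   s4   s5  s6 
   s5   s4  s7 
 * s6   s7  s8 
   s7   s6  s9 
   s8   s9  s9 
 * s9   s8  s8 
(> = start, * = accepting)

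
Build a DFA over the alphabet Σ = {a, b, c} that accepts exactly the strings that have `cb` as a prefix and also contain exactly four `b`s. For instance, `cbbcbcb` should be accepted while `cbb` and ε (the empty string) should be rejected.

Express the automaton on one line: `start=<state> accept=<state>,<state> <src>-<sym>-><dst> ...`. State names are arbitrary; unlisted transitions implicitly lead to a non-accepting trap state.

Run two small machines in parallel and take their product. One (4 states) tracks whether the input so far still matches the prefix `cb`; the other (6 states) tracks the count of `b`s, saturating at 5. Each combined state is a pair, one component from each; accept when both components accept. After merging equivalent states the machine shrinks.
        a   b   c  
>  q0   q1  q1  q2 
   q1   q1  q1  q1 
   q2   q1  q3  q1 
   q3   q3  q4  q3 
   q4   q4  q5  q4 
   q5   q5  q6  q5 
 * q6   q6  q1  q6 
(> = start, * = accepting)

start=q0 accept=q6 q0-a->q1 q0-b->q1 q0-c->q2 q1-a->q1 q1-b->q1 q1-c->q1 q2-a->q1 q2-b->q3 q2-c->q1 q3-a->q3 q3-b->q4 q3-c->q3 q4-a->q4 q4-b->q5 q4-c->q4 q5-a->q5 q5-b->q6 q5-c->q5 q6-a->q6 q6-b->q1 q6-c->q6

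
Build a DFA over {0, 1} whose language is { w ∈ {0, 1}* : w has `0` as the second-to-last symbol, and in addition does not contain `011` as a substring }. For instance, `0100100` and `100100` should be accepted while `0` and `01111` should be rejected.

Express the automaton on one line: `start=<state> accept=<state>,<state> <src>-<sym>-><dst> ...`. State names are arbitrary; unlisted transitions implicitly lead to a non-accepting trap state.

Run two small machines in parallel and take their product. The first has 7 states tracking the last 2 symbols read; the second has 4 states tracking partial matches of the forbidden pattern `011`. A product state is a pair (one from each), accepting exactly when both do. After merging equivalent states the machine shrinks.
A 5-state machine:
        0   1  
>  q0   q1  q0 
   q1   q2  q3 
 * q2   q2  q3 
 * q3   q1  q4 
   q4   q4  q4 
(> = start, * = accepting)

start=q0 accept=q2,q3 q0-0->q1 q0-1->q0 q1-0->q2 q1-1->q3 q2-0->q2 q2-1->q3 q3-0->q1 q3-1->q4 q4-0->q4 q4-1->q4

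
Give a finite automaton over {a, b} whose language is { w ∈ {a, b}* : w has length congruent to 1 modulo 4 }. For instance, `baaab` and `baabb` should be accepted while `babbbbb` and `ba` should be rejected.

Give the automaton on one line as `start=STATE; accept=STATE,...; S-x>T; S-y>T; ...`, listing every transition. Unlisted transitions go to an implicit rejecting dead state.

start=q0; accept=q1; q0-a>q1; q0-b>q1; q1-a>q2; q1-b>q2; q2-a>q3; q2-b>q3; q3-a>q0; q3-b>q0

Count input length modulo 4: every symbol advances one step around the cycle q0 → q1 → q2 → q3 → q0. Accept at q1.
        a   b  
>  q0   q1  q1 
 * q1   q2  q2 
   q2   q3  q3 
   q3   q0  q0 
(> = start, * = accepting)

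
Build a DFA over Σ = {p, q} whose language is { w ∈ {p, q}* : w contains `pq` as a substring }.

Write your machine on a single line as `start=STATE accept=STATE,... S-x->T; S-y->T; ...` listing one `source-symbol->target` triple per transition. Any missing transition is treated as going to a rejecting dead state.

Track how much of `pq` has been matched so far: state S0 is no progress, S2 is the absorbing accept state reached once `pq` has occurred. Intermediate states record partial matches; on a mismatch, fall back to the longest reusable overlap.
3 states suffice.
        p   q  
>  S0   S1  S0 
   S1   S1  S2 
 * S2   S2  S2 
(> = start, * = accepting)

start=S0; accept=S2; S0-p->S1; S0-q->S0; S1-p->S1; S1-q->S2; S2-p->S2; S2-q->S2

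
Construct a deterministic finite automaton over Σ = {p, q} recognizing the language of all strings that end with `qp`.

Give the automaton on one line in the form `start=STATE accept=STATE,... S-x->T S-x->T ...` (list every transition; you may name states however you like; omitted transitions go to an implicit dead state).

Let each state record the length of the longest suffix of the input read so far that is also a prefix of `qp`. S1 means the last symbol is `q`; S2 means the last 2 symbols are `qp`. Accept only at S2, where the string currently ends in `qp`.
A 3-state machine:
        p   q  
>  S0   S0  S1 
   S1   S2  S1 
 * S2   S0  S1 
(> = start, * = accepting)

start=S0 accept=S2 S0-p->S0 S0-q->S1 S1-p->S2 S1-q->S1 S2-p->S0 S2-q->S1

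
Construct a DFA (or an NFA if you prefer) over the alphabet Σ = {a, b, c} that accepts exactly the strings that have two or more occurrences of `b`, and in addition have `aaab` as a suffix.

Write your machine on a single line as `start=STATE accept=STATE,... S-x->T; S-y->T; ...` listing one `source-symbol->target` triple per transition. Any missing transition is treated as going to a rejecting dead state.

start=q0; accept=q5; q0-a->q0; q0-b->q1; q0-c->q0; q1-a->q2; q1-b->q1; q1-c->q1; q2-a->q3; q2-b->q1; q2-c->q1; q3-a->q4; q3-b->q1; q3-c->q1; q4-a->q4; q4-b->q5; q4-c->q1; q5-a->q2; q5-b->q1; q5-c->q1

Handle the two conditions separately and then intersect. The first has 4 states tracking the count of `b`s, saturating at 3; the second has 5 states tracking how much of the suffix `aaab` has currently been matched. A product state is a pair (one from each), accepting exactly when both do. Equivalent product states are then merged.
With 6 states:
        a   b   c  
>  q0   q0  q1  q0 
   q1   q2  q1  q1 
   q2   q3  q1  q1 
   q3   q4  q1  q1 
   q4   q4  q5  q1 
 * q5   q2  q1  q1 
(> = start, * = accepting)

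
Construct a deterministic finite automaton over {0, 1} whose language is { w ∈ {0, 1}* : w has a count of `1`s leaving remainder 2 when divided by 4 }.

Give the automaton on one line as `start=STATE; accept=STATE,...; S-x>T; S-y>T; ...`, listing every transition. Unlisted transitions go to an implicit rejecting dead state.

Keep the running count of `1`s modulo 4: each `1` advances along the cycle S0 → S1 → S2 → S3 → S0 while other symbols loop. Accept at S2.
        0   1  
>  S0   S0  S1 
   S1   S1  S2 
 * S2   S2  S3 
   S3   S3  S0 
(> = start, * = accepting)

start=S0; accept=S2; S0-0>S0; S0-1>S1; S1-0>S1; S1-1>S2; S2-0>S2; S2-1>S3; S3-0>S3; S3-1>S0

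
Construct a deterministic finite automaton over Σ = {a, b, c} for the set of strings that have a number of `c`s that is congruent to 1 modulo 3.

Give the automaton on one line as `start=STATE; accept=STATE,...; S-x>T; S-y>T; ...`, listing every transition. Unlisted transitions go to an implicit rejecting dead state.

start=q0; accept=q1; q0-a>q0; q0-b>q0; q0-c>q1; q1-a>q1; q1-b>q1; q1-c>q2; q2-a>q2; q2-b>q2; q2-c>q0

Keep the running count of `c`s modulo 3: each `c` advances along the cycle q0 → q1 → q2 → q0 while other symbols loop. Accept at q1.
A 3-state machine:
        a   b   c  
>  q0   q0  q0  q1 
 * q1   q1  q1  q2 
   q2   q2  q2  q0 
(> = start, * = accepting)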